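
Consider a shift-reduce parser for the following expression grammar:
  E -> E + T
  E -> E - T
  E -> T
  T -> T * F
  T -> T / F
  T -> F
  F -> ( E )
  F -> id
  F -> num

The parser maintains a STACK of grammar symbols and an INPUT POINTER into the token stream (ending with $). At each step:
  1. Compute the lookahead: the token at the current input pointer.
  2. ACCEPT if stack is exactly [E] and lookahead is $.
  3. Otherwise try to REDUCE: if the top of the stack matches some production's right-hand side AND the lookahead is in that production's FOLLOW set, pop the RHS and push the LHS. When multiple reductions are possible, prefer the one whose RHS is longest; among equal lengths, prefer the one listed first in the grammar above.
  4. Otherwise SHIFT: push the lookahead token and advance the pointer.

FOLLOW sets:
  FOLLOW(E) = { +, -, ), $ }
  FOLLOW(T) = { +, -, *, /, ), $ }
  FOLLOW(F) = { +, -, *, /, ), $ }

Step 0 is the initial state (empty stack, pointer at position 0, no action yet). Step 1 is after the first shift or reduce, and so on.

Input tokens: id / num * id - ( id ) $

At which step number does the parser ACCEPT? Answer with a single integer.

Answer: 23

Derivation:
Step 1: shift id. Stack=[id] ptr=1 lookahead=/ remaining=[/ num * id - ( id ) $]
Step 2: reduce F->id. Stack=[F] ptr=1 lookahead=/ remaining=[/ num * id - ( id ) $]
Step 3: reduce T->F. Stack=[T] ptr=1 lookahead=/ remaining=[/ num * id - ( id ) $]
Step 4: shift /. Stack=[T /] ptr=2 lookahead=num remaining=[num * id - ( id ) $]
Step 5: shift num. Stack=[T / num] ptr=3 lookahead=* remaining=[* id - ( id ) $]
Step 6: reduce F->num. Stack=[T / F] ptr=3 lookahead=* remaining=[* id - ( id ) $]
Step 7: reduce T->T / F. Stack=[T] ptr=3 lookahead=* remaining=[* id - ( id ) $]
Step 8: shift *. Stack=[T *] ptr=4 lookahead=id remaining=[id - ( id ) $]
Step 9: shift id. Stack=[T * id] ptr=5 lookahead=- remaining=[- ( id ) $]
Step 10: reduce F->id. Stack=[T * F] ptr=5 lookahead=- remaining=[- ( id ) $]
Step 11: reduce T->T * F. Stack=[T] ptr=5 lookahead=- remaining=[- ( id ) $]
Step 12: reduce E->T. Stack=[E] ptr=5 lookahead=- remaining=[- ( id ) $]
Step 13: shift -. Stack=[E -] ptr=6 lookahead=( remaining=[( id ) $]
Step 14: shift (. Stack=[E - (] ptr=7 lookahead=id remaining=[id ) $]
Step 15: shift id. Stack=[E - ( id] ptr=8 lookahead=) remaining=[) $]
Step 16: reduce F->id. Stack=[E - ( F] ptr=8 lookahead=) remaining=[) $]
Step 17: reduce T->F. Stack=[E - ( T] ptr=8 lookahead=) remaining=[) $]
Step 18: reduce E->T. Stack=[E - ( E] ptr=8 lookahead=) remaining=[) $]
Step 19: shift ). Stack=[E - ( E )] ptr=9 lookahead=$ remaining=[$]
Step 20: reduce F->( E ). Stack=[E - F] ptr=9 lookahead=$ remaining=[$]
Step 21: reduce T->F. Stack=[E - T] ptr=9 lookahead=$ remaining=[$]
Step 22: reduce E->E - T. Stack=[E] ptr=9 lookahead=$ remaining=[$]
Step 23: accept. Stack=[E] ptr=9 lookahead=$ remaining=[$]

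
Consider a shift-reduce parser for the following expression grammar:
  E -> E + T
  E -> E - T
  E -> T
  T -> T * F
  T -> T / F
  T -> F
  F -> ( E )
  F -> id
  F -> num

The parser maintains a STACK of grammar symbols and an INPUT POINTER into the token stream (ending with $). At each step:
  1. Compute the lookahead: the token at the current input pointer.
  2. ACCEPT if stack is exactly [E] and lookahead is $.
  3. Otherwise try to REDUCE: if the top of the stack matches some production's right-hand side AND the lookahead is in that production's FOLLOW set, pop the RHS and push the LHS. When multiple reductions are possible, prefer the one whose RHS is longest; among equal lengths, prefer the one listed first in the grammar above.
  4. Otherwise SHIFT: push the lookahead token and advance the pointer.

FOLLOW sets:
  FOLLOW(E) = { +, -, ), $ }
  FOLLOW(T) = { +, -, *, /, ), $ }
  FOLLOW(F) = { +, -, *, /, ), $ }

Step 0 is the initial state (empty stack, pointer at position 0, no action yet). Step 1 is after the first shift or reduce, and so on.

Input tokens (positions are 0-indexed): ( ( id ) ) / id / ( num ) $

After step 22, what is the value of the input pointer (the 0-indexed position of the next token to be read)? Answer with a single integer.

Answer: 10

Derivation:
Step 1: shift (. Stack=[(] ptr=1 lookahead=( remaining=[( id ) ) / id / ( num ) $]
Step 2: shift (. Stack=[( (] ptr=2 lookahead=id remaining=[id ) ) / id / ( num ) $]
Step 3: shift id. Stack=[( ( id] ptr=3 lookahead=) remaining=[) ) / id / ( num ) $]
Step 4: reduce F->id. Stack=[( ( F] ptr=3 lookahead=) remaining=[) ) / id / ( num ) $]
Step 5: reduce T->F. Stack=[( ( T] ptr=3 lookahead=) remaining=[) ) / id / ( num ) $]
Step 6: reduce E->T. Stack=[( ( E] ptr=3 lookahead=) remaining=[) ) / id / ( num ) $]
Step 7: shift ). Stack=[( ( E )] ptr=4 lookahead=) remaining=[) / id / ( num ) $]
Step 8: reduce F->( E ). Stack=[( F] ptr=4 lookahead=) remaining=[) / id / ( num ) $]
Step 9: reduce T->F. Stack=[( T] ptr=4 lookahead=) remaining=[) / id / ( num ) $]
Step 10: reduce E->T. Stack=[( E] ptr=4 lookahead=) remaining=[) / id / ( num ) $]
Step 11: shift ). Stack=[( E )] ptr=5 lookahead=/ remaining=[/ id / ( num ) $]
Step 12: reduce F->( E ). Stack=[F] ptr=5 lookahead=/ remaining=[/ id / ( num ) $]
Step 13: reduce T->F. Stack=[T] ptr=5 lookahead=/ remaining=[/ id / ( num ) $]
Step 14: shift /. Stack=[T /] ptr=6 lookahead=id remaining=[id / ( num ) $]
Step 15: shift id. Stack=[T / id] ptr=7 lookahead=/ remaining=[/ ( num ) $]
Step 16: reduce F->id. Stack=[T / F] ptr=7 lookahead=/ remaining=[/ ( num ) $]
Step 17: reduce T->T / F. Stack=[T] ptr=7 lookahead=/ remaining=[/ ( num ) $]
Step 18: shift /. Stack=[T /] ptr=8 lookahead=( remaining=[( num ) $]
Step 19: shift (. Stack=[T / (] ptr=9 lookahead=num remaining=[num ) $]
Step 20: shift num. Stack=[T / ( num] ptr=10 lookahead=) remaining=[) $]
Step 21: reduce F->num. Stack=[T / ( F] ptr=10 lookahead=) remaining=[) $]
Step 22: reduce T->F. Stack=[T / ( T] ptr=10 lookahead=) remaining=[) $]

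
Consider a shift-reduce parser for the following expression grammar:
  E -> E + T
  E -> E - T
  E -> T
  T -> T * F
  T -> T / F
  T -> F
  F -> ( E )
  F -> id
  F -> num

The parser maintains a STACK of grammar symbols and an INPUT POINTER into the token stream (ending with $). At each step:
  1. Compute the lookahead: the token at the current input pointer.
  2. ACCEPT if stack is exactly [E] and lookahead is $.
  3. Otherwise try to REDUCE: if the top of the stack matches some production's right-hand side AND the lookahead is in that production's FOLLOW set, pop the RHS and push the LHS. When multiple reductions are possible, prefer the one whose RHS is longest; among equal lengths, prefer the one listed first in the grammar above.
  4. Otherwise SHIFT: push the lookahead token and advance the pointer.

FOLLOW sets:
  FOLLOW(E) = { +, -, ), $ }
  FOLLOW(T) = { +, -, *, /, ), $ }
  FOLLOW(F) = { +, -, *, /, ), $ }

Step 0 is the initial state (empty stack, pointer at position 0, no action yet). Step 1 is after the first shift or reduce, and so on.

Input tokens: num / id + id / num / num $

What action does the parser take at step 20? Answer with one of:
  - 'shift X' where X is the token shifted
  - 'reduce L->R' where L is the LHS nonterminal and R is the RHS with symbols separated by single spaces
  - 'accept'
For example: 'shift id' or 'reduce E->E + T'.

Step 1: shift num. Stack=[num] ptr=1 lookahead=/ remaining=[/ id + id / num / num $]
Step 2: reduce F->num. Stack=[F] ptr=1 lookahead=/ remaining=[/ id + id / num / num $]
Step 3: reduce T->F. Stack=[T] ptr=1 lookahead=/ remaining=[/ id + id / num / num $]
Step 4: shift /. Stack=[T /] ptr=2 lookahead=id remaining=[id + id / num / num $]
Step 5: shift id. Stack=[T / id] ptr=3 lookahead=+ remaining=[+ id / num / num $]
Step 6: reduce F->id. Stack=[T / F] ptr=3 lookahead=+ remaining=[+ id / num / num $]
Step 7: reduce T->T / F. Stack=[T] ptr=3 lookahead=+ remaining=[+ id / num / num $]
Step 8: reduce E->T. Stack=[E] ptr=3 lookahead=+ remaining=[+ id / num / num $]
Step 9: shift +. Stack=[E +] ptr=4 lookahead=id remaining=[id / num / num $]
Step 10: shift id. Stack=[E + id] ptr=5 lookahead=/ remaining=[/ num / num $]
Step 11: reduce F->id. Stack=[E + F] ptr=5 lookahead=/ remaining=[/ num / num $]
Step 12: reduce T->F. Stack=[E + T] ptr=5 lookahead=/ remaining=[/ num / num $]
Step 13: shift /. Stack=[E + T /] ptr=6 lookahead=num remaining=[num / num $]
Step 14: shift num. Stack=[E + T / num] ptr=7 lookahead=/ remaining=[/ num $]
Step 15: reduce F->num. Stack=[E + T / F] ptr=7 lookahead=/ remaining=[/ num $]
Step 16: reduce T->T / F. Stack=[E + T] ptr=7 lookahead=/ remaining=[/ num $]
Step 17: shift /. Stack=[E + T /] ptr=8 lookahead=num remaining=[num $]
Step 18: shift num. Stack=[E + T / num] ptr=9 lookahead=$ remaining=[$]
Step 19: reduce F->num. Stack=[E + T / F] ptr=9 lookahead=$ remaining=[$]
Step 20: reduce T->T / F. Stack=[E + T] ptr=9 lookahead=$ remaining=[$]

Answer: reduce T->T / F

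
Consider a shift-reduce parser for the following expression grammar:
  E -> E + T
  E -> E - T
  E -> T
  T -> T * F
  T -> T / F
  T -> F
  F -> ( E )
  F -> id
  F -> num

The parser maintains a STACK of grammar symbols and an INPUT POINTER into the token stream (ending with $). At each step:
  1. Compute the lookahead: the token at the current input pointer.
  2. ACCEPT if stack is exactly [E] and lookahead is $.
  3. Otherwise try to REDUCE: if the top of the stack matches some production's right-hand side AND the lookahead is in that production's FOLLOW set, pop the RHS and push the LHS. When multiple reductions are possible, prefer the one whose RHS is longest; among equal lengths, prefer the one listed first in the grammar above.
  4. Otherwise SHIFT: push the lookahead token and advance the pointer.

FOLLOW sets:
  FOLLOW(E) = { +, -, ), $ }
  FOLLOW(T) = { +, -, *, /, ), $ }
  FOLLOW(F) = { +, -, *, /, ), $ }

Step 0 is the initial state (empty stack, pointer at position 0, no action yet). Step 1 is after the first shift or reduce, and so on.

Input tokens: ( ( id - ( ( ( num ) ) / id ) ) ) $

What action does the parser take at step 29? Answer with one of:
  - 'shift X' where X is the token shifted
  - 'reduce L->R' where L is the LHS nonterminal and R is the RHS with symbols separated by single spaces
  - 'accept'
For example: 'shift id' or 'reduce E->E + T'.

Answer: reduce T->F

Derivation:
Step 1: shift (. Stack=[(] ptr=1 lookahead=( remaining=[( id - ( ( ( num ) ) / id ) ) ) $]
Step 2: shift (. Stack=[( (] ptr=2 lookahead=id remaining=[id - ( ( ( num ) ) / id ) ) ) $]
Step 3: shift id. Stack=[( ( id] ptr=3 lookahead=- remaining=[- ( ( ( num ) ) / id ) ) ) $]
Step 4: reduce F->id. Stack=[( ( F] ptr=3 lookahead=- remaining=[- ( ( ( num ) ) / id ) ) ) $]
Step 5: reduce T->F. Stack=[( ( T] ptr=3 lookahead=- remaining=[- ( ( ( num ) ) / id ) ) ) $]
Step 6: reduce E->T. Stack=[( ( E] ptr=3 lookahead=- remaining=[- ( ( ( num ) ) / id ) ) ) $]
Step 7: shift -. Stack=[( ( E -] ptr=4 lookahead=( remaining=[( ( ( num ) ) / id ) ) ) $]
Step 8: shift (. Stack=[( ( E - (] ptr=5 lookahead=( remaining=[( ( num ) ) / id ) ) ) $]
Step 9: shift (. Stack=[( ( E - ( (] ptr=6 lookahead=( remaining=[( num ) ) / id ) ) ) $]
Step 10: shift (. Stack=[( ( E - ( ( (] ptr=7 lookahead=num remaining=[num ) ) / id ) ) ) $]
Step 11: shift num. Stack=[( ( E - ( ( ( num] ptr=8 lookahead=) remaining=[) ) / id ) ) ) $]
Step 12: reduce F->num. Stack=[( ( E - ( ( ( F] ptr=8 lookahead=) remaining=[) ) / id ) ) ) $]
Step 13: reduce T->F. Stack=[( ( E - ( ( ( T] ptr=8 lookahead=) remaining=[) ) / id ) ) ) $]
Step 14: reduce E->T. Stack=[( ( E - ( ( ( E] ptr=8 lookahead=) remaining=[) ) / id ) ) ) $]
Step 15: shift ). Stack=[( ( E - ( ( ( E )] ptr=9 lookahead=) remaining=[) / id ) ) ) $]
Step 16: reduce F->( E ). Stack=[( ( E - ( ( F] ptr=9 lookahead=) remaining=[) / id ) ) ) $]
Step 17: reduce T->F. Stack=[( ( E - ( ( T] ptr=9 lookahead=) remaining=[) / id ) ) ) $]
Step 18: reduce E->T. Stack=[( ( E - ( ( E] ptr=9 lookahead=) remaining=[) / id ) ) ) $]
Step 19: shift ). Stack=[( ( E - ( ( E )] ptr=10 lookahead=/ remaining=[/ id ) ) ) $]
Step 20: reduce F->( E ). Stack=[( ( E - ( F] ptr=10 lookahead=/ remaining=[/ id ) ) ) $]
Step 21: reduce T->F. Stack=[( ( E - ( T] ptr=10 lookahead=/ remaining=[/ id ) ) ) $]
Step 22: shift /. Stack=[( ( E - ( T /] ptr=11 lookahead=id remaining=[id ) ) ) $]
Step 23: shift id. Stack=[( ( E - ( T / id] ptr=12 lookahead=) remaining=[) ) ) $]
Step 24: reduce F->id. Stack=[( ( E - ( T / F] ptr=12 lookahead=) remaining=[) ) ) $]
Step 25: reduce T->T / F. Stack=[( ( E - ( T] ptr=12 lookahead=) remaining=[) ) ) $]
Step 26: reduce E->T. Stack=[( ( E - ( E] ptr=12 lookahead=) remaining=[) ) ) $]
Step 27: shift ). Stack=[( ( E - ( E )] ptr=13 lookahead=) remaining=[) ) $]
Step 28: reduce F->( E ). Stack=[( ( E - F] ptr=13 lookahead=) remaining=[) ) $]
Step 29: reduce T->F. Stack=[( ( E - T] ptr=13 lookahead=) remaining=[) ) $]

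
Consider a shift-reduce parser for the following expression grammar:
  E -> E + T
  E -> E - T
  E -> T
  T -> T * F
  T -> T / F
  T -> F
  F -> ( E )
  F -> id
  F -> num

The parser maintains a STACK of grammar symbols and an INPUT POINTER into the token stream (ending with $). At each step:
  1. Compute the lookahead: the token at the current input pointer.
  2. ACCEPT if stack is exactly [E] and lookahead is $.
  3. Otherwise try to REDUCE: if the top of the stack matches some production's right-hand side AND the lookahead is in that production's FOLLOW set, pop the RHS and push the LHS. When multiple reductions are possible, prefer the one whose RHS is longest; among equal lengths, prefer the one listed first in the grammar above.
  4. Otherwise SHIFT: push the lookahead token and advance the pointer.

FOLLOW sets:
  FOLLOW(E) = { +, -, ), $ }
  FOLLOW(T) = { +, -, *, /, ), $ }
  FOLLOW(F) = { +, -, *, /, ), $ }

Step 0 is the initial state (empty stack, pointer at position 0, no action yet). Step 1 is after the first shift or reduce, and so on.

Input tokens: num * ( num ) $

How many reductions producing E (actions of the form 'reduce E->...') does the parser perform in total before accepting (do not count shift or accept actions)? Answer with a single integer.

Answer: 2

Derivation:
Step 1: shift num. Stack=[num] ptr=1 lookahead=* remaining=[* ( num ) $]
Step 2: reduce F->num. Stack=[F] ptr=1 lookahead=* remaining=[* ( num ) $]
Step 3: reduce T->F. Stack=[T] ptr=1 lookahead=* remaining=[* ( num ) $]
Step 4: shift *. Stack=[T *] ptr=2 lookahead=( remaining=[( num ) $]
Step 5: shift (. Stack=[T * (] ptr=3 lookahead=num remaining=[num ) $]
Step 6: shift num. Stack=[T * ( num] ptr=4 lookahead=) remaining=[) $]
Step 7: reduce F->num. Stack=[T * ( F] ptr=4 lookahead=) remaining=[) $]
Step 8: reduce T->F. Stack=[T * ( T] ptr=4 lookahead=) remaining=[) $]
Step 9: reduce E->T. Stack=[T * ( E] ptr=4 lookahead=) remaining=[) $]
Step 10: shift ). Stack=[T * ( E )] ptr=5 lookahead=$ remaining=[$]
Step 11: reduce F->( E ). Stack=[T * F] ptr=5 lookahead=$ remaining=[$]
Step 12: reduce T->T * F. Stack=[T] ptr=5 lookahead=$ remaining=[$]
Step 13: reduce E->T. Stack=[E] ptr=5 lookahead=$ remaining=[$]
Step 14: accept. Stack=[E] ptr=5 lookahead=$ remaining=[$]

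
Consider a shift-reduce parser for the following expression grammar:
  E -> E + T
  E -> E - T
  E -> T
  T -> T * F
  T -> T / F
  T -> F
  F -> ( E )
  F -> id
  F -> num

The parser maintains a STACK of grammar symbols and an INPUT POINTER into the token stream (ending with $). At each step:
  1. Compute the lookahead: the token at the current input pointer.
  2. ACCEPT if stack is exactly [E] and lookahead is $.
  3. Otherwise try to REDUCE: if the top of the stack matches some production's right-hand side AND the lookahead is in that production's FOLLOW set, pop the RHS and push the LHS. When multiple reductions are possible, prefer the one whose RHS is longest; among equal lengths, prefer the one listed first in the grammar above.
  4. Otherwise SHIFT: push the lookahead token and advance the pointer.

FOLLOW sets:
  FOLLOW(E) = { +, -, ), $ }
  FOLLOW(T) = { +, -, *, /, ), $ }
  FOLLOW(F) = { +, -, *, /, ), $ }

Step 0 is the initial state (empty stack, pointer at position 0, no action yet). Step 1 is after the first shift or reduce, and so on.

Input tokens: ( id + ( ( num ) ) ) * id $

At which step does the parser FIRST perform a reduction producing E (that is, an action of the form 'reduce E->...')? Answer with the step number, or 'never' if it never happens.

Answer: 5

Derivation:
Step 1: shift (. Stack=[(] ptr=1 lookahead=id remaining=[id + ( ( num ) ) ) * id $]
Step 2: shift id. Stack=[( id] ptr=2 lookahead=+ remaining=[+ ( ( num ) ) ) * id $]
Step 3: reduce F->id. Stack=[( F] ptr=2 lookahead=+ remaining=[+ ( ( num ) ) ) * id $]
Step 4: reduce T->F. Stack=[( T] ptr=2 lookahead=+ remaining=[+ ( ( num ) ) ) * id $]
Step 5: reduce E->T. Stack=[( E] ptr=2 lookahead=+ remaining=[+ ( ( num ) ) ) * id $]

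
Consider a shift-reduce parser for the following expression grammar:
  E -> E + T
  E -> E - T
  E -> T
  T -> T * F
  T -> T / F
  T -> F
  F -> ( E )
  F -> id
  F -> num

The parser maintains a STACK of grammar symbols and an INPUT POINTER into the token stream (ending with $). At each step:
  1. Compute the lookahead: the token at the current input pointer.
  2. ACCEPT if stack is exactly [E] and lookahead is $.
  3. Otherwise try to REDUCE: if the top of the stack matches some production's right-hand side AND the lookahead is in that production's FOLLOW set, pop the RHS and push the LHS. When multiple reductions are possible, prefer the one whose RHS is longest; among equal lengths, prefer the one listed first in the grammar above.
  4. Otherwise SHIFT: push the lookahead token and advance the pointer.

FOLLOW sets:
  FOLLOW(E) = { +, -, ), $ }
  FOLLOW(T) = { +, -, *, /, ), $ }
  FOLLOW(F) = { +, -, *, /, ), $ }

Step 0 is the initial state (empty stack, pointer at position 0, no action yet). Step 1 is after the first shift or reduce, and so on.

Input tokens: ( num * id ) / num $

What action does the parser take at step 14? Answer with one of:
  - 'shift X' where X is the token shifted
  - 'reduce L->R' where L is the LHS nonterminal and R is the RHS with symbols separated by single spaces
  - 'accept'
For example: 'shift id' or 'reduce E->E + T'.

Step 1: shift (. Stack=[(] ptr=1 lookahead=num remaining=[num * id ) / num $]
Step 2: shift num. Stack=[( num] ptr=2 lookahead=* remaining=[* id ) / num $]
Step 3: reduce F->num. Stack=[( F] ptr=2 lookahead=* remaining=[* id ) / num $]
Step 4: reduce T->F. Stack=[( T] ptr=2 lookahead=* remaining=[* id ) / num $]
Step 5: shift *. Stack=[( T *] ptr=3 lookahead=id remaining=[id ) / num $]
Step 6: shift id. Stack=[( T * id] ptr=4 lookahead=) remaining=[) / num $]
Step 7: reduce F->id. Stack=[( T * F] ptr=4 lookahead=) remaining=[) / num $]
Step 8: reduce T->T * F. Stack=[( T] ptr=4 lookahead=) remaining=[) / num $]
Step 9: reduce E->T. Stack=[( E] ptr=4 lookahead=) remaining=[) / num $]
Step 10: shift ). Stack=[( E )] ptr=5 lookahead=/ remaining=[/ num $]
Step 11: reduce F->( E ). Stack=[F] ptr=5 lookahead=/ remaining=[/ num $]
Step 12: reduce T->F. Stack=[T] ptr=5 lookahead=/ remaining=[/ num $]
Step 13: shift /. Stack=[T /] ptr=6 lookahead=num remaining=[num $]
Step 14: shift num. Stack=[T / num] ptr=7 lookahead=$ remaining=[$]

Answer: shift num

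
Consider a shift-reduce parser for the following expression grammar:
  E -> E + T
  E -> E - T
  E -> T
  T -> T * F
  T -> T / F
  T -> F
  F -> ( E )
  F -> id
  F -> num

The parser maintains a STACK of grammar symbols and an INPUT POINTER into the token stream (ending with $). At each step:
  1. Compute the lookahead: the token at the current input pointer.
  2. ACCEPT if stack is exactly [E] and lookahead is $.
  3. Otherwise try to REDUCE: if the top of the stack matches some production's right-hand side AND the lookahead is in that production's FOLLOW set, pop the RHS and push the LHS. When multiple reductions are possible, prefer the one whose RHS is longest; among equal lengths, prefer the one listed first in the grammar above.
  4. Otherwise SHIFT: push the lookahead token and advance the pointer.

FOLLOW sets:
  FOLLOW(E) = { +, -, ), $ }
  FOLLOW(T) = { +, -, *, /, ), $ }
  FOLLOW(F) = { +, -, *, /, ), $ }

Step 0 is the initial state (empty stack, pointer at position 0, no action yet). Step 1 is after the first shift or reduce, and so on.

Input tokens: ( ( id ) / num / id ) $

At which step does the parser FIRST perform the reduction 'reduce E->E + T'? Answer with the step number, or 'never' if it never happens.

Step 1: shift (. Stack=[(] ptr=1 lookahead=( remaining=[( id ) / num / id ) $]
Step 2: shift (. Stack=[( (] ptr=2 lookahead=id remaining=[id ) / num / id ) $]
Step 3: shift id. Stack=[( ( id] ptr=3 lookahead=) remaining=[) / num / id ) $]
Step 4: reduce F->id. Stack=[( ( F] ptr=3 lookahead=) remaining=[) / num / id ) $]
Step 5: reduce T->F. Stack=[( ( T] ptr=3 lookahead=) remaining=[) / num / id ) $]
Step 6: reduce E->T. Stack=[( ( E] ptr=3 lookahead=) remaining=[) / num / id ) $]
Step 7: shift ). Stack=[( ( E )] ptr=4 lookahead=/ remaining=[/ num / id ) $]
Step 8: reduce F->( E ). Stack=[( F] ptr=4 lookahead=/ remaining=[/ num / id ) $]
Step 9: reduce T->F. Stack=[( T] ptr=4 lookahead=/ remaining=[/ num / id ) $]
Step 10: shift /. Stack=[( T /] ptr=5 lookahead=num remaining=[num / id ) $]
Step 11: shift num. Stack=[( T / num] ptr=6 lookahead=/ remaining=[/ id ) $]
Step 12: reduce F->num. Stack=[( T / F] ptr=6 lookahead=/ remaining=[/ id ) $]
Step 13: reduce T->T / F. Stack=[( T] ptr=6 lookahead=/ remaining=[/ id ) $]
Step 14: shift /. Stack=[( T /] ptr=7 lookahead=id remaining=[id ) $]
Step 15: shift id. Stack=[( T / id] ptr=8 lookahead=) remaining=[) $]
Step 16: reduce F->id. Stack=[( T / F] ptr=8 lookahead=) remaining=[) $]
Step 17: reduce T->T / F. Stack=[( T] ptr=8 lookahead=) remaining=[) $]
Step 18: reduce E->T. Stack=[( E] ptr=8 lookahead=) remaining=[) $]
Step 19: shift ). Stack=[( E )] ptr=9 lookahead=$ remaining=[$]
Step 20: reduce F->( E ). Stack=[F] ptr=9 lookahead=$ remaining=[$]
Step 21: reduce T->F. Stack=[T] ptr=9 lookahead=$ remaining=[$]
Step 22: reduce E->T. Stack=[E] ptr=9 lookahead=$ remaining=[$]
Step 23: accept. Stack=[E] ptr=9 lookahead=$ remaining=[$]

Answer: never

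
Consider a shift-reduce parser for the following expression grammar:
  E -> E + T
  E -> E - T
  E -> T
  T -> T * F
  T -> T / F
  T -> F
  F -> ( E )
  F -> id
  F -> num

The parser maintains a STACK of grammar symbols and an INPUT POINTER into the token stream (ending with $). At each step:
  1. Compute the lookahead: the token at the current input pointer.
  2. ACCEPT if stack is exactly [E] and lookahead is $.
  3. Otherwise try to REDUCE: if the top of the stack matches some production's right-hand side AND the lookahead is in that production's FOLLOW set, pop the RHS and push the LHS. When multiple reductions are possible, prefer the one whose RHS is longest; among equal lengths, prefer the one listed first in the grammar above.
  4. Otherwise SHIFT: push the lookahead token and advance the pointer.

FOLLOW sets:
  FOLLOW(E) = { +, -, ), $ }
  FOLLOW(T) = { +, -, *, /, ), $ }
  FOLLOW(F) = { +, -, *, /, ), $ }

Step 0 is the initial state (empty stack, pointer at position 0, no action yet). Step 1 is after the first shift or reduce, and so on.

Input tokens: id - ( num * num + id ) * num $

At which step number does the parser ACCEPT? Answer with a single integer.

Answer: 28

Derivation:
Step 1: shift id. Stack=[id] ptr=1 lookahead=- remaining=[- ( num * num + id ) * num $]
Step 2: reduce F->id. Stack=[F] ptr=1 lookahead=- remaining=[- ( num * num + id ) * num $]
Step 3: reduce T->F. Stack=[T] ptr=1 lookahead=- remaining=[- ( num * num + id ) * num $]
Step 4: reduce E->T. Stack=[E] ptr=1 lookahead=- remaining=[- ( num * num + id ) * num $]
Step 5: shift -. Stack=[E -] ptr=2 lookahead=( remaining=[( num * num + id ) * num $]
Step 6: shift (. Stack=[E - (] ptr=3 lookahead=num remaining=[num * num + id ) * num $]
Step 7: shift num. Stack=[E - ( num] ptr=4 lookahead=* remaining=[* num + id ) * num $]
Step 8: reduce F->num. Stack=[E - ( F] ptr=4 lookahead=* remaining=[* num + id ) * num $]
Step 9: reduce T->F. Stack=[E - ( T] ptr=4 lookahead=* remaining=[* num + id ) * num $]
Step 10: shift *. Stack=[E - ( T *] ptr=5 lookahead=num remaining=[num + id ) * num $]
Step 11: shift num. Stack=[E - ( T * num] ptr=6 lookahead=+ remaining=[+ id ) * num $]
Step 12: reduce F->num. Stack=[E - ( T * F] ptr=6 lookahead=+ remaining=[+ id ) * num $]
Step 13: reduce T->T * F. Stack=[E - ( T] ptr=6 lookahead=+ remaining=[+ id ) * num $]
Step 14: reduce E->T. Stack=[E - ( E] ptr=6 lookahead=+ remaining=[+ id ) * num $]
Step 15: shift +. Stack=[E - ( E +] ptr=7 lookahead=id remaining=[id ) * num $]
Step 16: shift id. Stack=[E - ( E + id] ptr=8 lookahead=) remaining=[) * num $]
Step 17: reduce F->id. Stack=[E - ( E + F] ptr=8 lookahead=) remaining=[) * num $]
Step 18: reduce T->F. Stack=[E - ( E + T] ptr=8 lookahead=) remaining=[) * num $]
Step 19: reduce E->E + T. Stack=[E - ( E] ptr=8 lookahead=) remaining=[) * num $]
Step 20: shift ). Stack=[E - ( E )] ptr=9 lookahead=* remaining=[* num $]
Step 21: reduce F->( E ). Stack=[E - F] ptr=9 lookahead=* remaining=[* num $]
Step 22: reduce T->F. Stack=[E - T] ptr=9 lookahead=* remaining=[* num $]
Step 23: shift *. Stack=[E - T *] ptr=10 lookahead=num remaining=[num $]
Step 24: shift num. Stack=[E - T * num] ptr=11 lookahead=$ remaining=[$]
Step 25: reduce F->num. Stack=[E - T * F] ptr=11 lookahead=$ remaining=[$]
Step 26: reduce T->T * F. Stack=[E - T] ptr=11 lookahead=$ remaining=[$]
Step 27: reduce E->E - T. Stack=[E] ptr=11 lookahead=$ remaining=[$]
Step 28: accept. Stack=[E] ptr=11 lookahead=$ remaining=[$]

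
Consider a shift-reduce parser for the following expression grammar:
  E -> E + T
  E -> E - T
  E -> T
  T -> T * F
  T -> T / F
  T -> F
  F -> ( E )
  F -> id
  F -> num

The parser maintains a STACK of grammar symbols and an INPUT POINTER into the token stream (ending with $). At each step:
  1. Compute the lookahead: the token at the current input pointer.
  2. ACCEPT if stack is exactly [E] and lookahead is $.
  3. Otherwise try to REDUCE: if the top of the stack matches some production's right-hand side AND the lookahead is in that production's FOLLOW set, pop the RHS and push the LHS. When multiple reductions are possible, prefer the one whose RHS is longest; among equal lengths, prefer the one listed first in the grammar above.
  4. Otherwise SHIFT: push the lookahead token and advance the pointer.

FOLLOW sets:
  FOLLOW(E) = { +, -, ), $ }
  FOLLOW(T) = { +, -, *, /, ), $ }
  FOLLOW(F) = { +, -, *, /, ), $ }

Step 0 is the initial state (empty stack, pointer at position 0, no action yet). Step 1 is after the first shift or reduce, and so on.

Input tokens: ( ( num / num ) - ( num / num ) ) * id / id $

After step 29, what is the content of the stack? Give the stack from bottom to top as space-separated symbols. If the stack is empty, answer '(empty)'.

Answer: ( E )

Derivation:
Step 1: shift (. Stack=[(] ptr=1 lookahead=( remaining=[( num / num ) - ( num / num ) ) * id / id $]
Step 2: shift (. Stack=[( (] ptr=2 lookahead=num remaining=[num / num ) - ( num / num ) ) * id / id $]
Step 3: shift num. Stack=[( ( num] ptr=3 lookahead=/ remaining=[/ num ) - ( num / num ) ) * id / id $]
Step 4: reduce F->num. Stack=[( ( F] ptr=3 lookahead=/ remaining=[/ num ) - ( num / num ) ) * id / id $]
Step 5: reduce T->F. Stack=[( ( T] ptr=3 lookahead=/ remaining=[/ num ) - ( num / num ) ) * id / id $]
Step 6: shift /. Stack=[( ( T /] ptr=4 lookahead=num remaining=[num ) - ( num / num ) ) * id / id $]
Step 7: shift num. Stack=[( ( T / num] ptr=5 lookahead=) remaining=[) - ( num / num ) ) * id / id $]
Step 8: reduce F->num. Stack=[( ( T / F] ptr=5 lookahead=) remaining=[) - ( num / num ) ) * id / id $]
Step 9: reduce T->T / F. Stack=[( ( T] ptr=5 lookahead=) remaining=[) - ( num / num ) ) * id / id $]
Step 10: reduce E->T. Stack=[( ( E] ptr=5 lookahead=) remaining=[) - ( num / num ) ) * id / id $]
Step 11: shift ). Stack=[( ( E )] ptr=6 lookahead=- remaining=[- ( num / num ) ) * id / id $]
Step 12: reduce F->( E ). Stack=[( F] ptr=6 lookahead=- remaining=[- ( num / num ) ) * id / id $]
Step 13: reduce T->F. Stack=[( T] ptr=6 lookahead=- remaining=[- ( num / num ) ) * id / id $]
Step 14: reduce E->T. Stack=[( E] ptr=6 lookahead=- remaining=[- ( num / num ) ) * id / id $]
Step 15: shift -. Stack=[( E -] ptr=7 lookahead=( remaining=[( num / num ) ) * id / id $]
Step 16: shift (. Stack=[( E - (] ptr=8 lookahead=num remaining=[num / num ) ) * id / id $]
Step 17: shift num. Stack=[( E - ( num] ptr=9 lookahead=/ remaining=[/ num ) ) * id / id $]
Step 18: reduce F->num. Stack=[( E - ( F] ptr=9 lookahead=/ remaining=[/ num ) ) * id / id $]
Step 19: reduce T->F. Stack=[( E - ( T] ptr=9 lookahead=/ remaining=[/ num ) ) * id / id $]
Step 20: shift /. Stack=[( E - ( T /] ptr=10 lookahead=num remaining=[num ) ) * id / id $]
Step 21: shift num. Stack=[( E - ( T / num] ptr=11 lookahead=) remaining=[) ) * id / id $]
Step 22: reduce F->num. Stack=[( E - ( T / F] ptr=11 lookahead=) remaining=[) ) * id / id $]
Step 23: reduce T->T / F. Stack=[( E - ( T] ptr=11 lookahead=) remaining=[) ) * id / id $]
Step 24: reduce E->T. Stack=[( E - ( E] ptr=11 lookahead=) remaining=[) ) * id / id $]
Step 25: shift ). Stack=[( E - ( E )] ptr=12 lookahead=) remaining=[) * id / id $]
Step 26: reduce F->( E ). Stack=[( E - F] ptr=12 lookahead=) remaining=[) * id / id $]
Step 27: reduce T->F. Stack=[( E - T] ptr=12 lookahead=) remaining=[) * id / id $]
Step 28: reduce E->E - T. Stack=[( E] ptr=12 lookahead=) remaining=[) * id / id $]
Step 29: shift ). Stack=[( E )] ptr=13 lookahead=* remaining=[* id / id $]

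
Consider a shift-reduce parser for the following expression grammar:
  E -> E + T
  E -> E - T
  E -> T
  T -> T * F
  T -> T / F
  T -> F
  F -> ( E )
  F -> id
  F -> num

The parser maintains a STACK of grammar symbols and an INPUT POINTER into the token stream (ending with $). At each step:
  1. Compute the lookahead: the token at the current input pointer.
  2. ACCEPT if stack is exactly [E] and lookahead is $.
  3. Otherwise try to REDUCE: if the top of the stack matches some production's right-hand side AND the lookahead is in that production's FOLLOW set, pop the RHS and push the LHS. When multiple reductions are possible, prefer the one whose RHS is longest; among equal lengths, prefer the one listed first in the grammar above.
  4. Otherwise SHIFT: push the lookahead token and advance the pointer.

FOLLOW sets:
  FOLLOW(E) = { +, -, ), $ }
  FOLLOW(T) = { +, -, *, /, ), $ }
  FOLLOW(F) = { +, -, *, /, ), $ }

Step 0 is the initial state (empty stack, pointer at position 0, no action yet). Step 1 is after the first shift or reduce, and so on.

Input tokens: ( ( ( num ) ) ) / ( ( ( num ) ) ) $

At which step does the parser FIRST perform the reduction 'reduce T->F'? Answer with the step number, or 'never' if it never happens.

Step 1: shift (. Stack=[(] ptr=1 lookahead=( remaining=[( ( num ) ) ) / ( ( ( num ) ) ) $]
Step 2: shift (. Stack=[( (] ptr=2 lookahead=( remaining=[( num ) ) ) / ( ( ( num ) ) ) $]
Step 3: shift (. Stack=[( ( (] ptr=3 lookahead=num remaining=[num ) ) ) / ( ( ( num ) ) ) $]
Step 4: shift num. Stack=[( ( ( num] ptr=4 lookahead=) remaining=[) ) ) / ( ( ( num ) ) ) $]
Step 5: reduce F->num. Stack=[( ( ( F] ptr=4 lookahead=) remaining=[) ) ) / ( ( ( num ) ) ) $]
Step 6: reduce T->F. Stack=[( ( ( T] ptr=4 lookahead=) remaining=[) ) ) / ( ( ( num ) ) ) $]

Answer: 6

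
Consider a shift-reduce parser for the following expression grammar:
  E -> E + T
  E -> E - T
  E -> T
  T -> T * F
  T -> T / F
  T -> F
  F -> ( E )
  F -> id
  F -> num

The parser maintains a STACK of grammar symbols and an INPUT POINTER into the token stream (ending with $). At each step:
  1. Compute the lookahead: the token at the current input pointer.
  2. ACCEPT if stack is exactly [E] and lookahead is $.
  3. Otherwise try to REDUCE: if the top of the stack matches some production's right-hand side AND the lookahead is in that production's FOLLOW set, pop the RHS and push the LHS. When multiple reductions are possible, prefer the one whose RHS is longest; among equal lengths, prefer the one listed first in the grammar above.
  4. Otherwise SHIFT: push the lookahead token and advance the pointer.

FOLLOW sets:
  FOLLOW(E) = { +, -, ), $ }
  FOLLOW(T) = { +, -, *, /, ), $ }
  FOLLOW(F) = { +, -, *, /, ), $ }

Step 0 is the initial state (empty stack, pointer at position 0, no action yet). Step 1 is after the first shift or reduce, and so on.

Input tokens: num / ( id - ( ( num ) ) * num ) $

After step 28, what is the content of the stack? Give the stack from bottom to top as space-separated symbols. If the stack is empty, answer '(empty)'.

Step 1: shift num. Stack=[num] ptr=1 lookahead=/ remaining=[/ ( id - ( ( num ) ) * num ) $]
Step 2: reduce F->num. Stack=[F] ptr=1 lookahead=/ remaining=[/ ( id - ( ( num ) ) * num ) $]
Step 3: reduce T->F. Stack=[T] ptr=1 lookahead=/ remaining=[/ ( id - ( ( num ) ) * num ) $]
Step 4: shift /. Stack=[T /] ptr=2 lookahead=( remaining=[( id - ( ( num ) ) * num ) $]
Step 5: shift (. Stack=[T / (] ptr=3 lookahead=id remaining=[id - ( ( num ) ) * num ) $]
Step 6: shift id. Stack=[T / ( id] ptr=4 lookahead=- remaining=[- ( ( num ) ) * num ) $]
Step 7: reduce F->id. Stack=[T / ( F] ptr=4 lookahead=- remaining=[- ( ( num ) ) * num ) $]
Step 8: reduce T->F. Stack=[T / ( T] ptr=4 lookahead=- remaining=[- ( ( num ) ) * num ) $]
Step 9: reduce E->T. Stack=[T / ( E] ptr=4 lookahead=- remaining=[- ( ( num ) ) * num ) $]
Step 10: shift -. Stack=[T / ( E -] ptr=5 lookahead=( remaining=[( ( num ) ) * num ) $]
Step 11: shift (. Stack=[T / ( E - (] ptr=6 lookahead=( remaining=[( num ) ) * num ) $]
Step 12: shift (. Stack=[T / ( E - ( (] ptr=7 lookahead=num remaining=[num ) ) * num ) $]
Step 13: shift num. Stack=[T / ( E - ( ( num] ptr=8 lookahead=) remaining=[) ) * num ) $]
Step 14: reduce F->num. Stack=[T / ( E - ( ( F] ptr=8 lookahead=) remaining=[) ) * num ) $]
Step 15: reduce T->F. Stack=[T / ( E - ( ( T] ptr=8 lookahead=) remaining=[) ) * num ) $]
Step 16: reduce E->T. Stack=[T / ( E - ( ( E] ptr=8 lookahead=) remaining=[) ) * num ) $]
Step 17: shift ). Stack=[T / ( E - ( ( E )] ptr=9 lookahead=) remaining=[) * num ) $]
Step 18: reduce F->( E ). Stack=[T / ( E - ( F] ptr=9 lookahead=) remaining=[) * num ) $]
Step 19: reduce T->F. Stack=[T / ( E - ( T] ptr=9 lookahead=) remaining=[) * num ) $]
Step 20: reduce E->T. Stack=[T / ( E - ( E] ptr=9 lookahead=) remaining=[) * num ) $]
Step 21: shift ). Stack=[T / ( E - ( E )] ptr=10 lookahead=* remaining=[* num ) $]
Step 22: reduce F->( E ). Stack=[T / ( E - F] ptr=10 lookahead=* remaining=[* num ) $]
Step 23: reduce T->F. Stack=[T / ( E - T] ptr=10 lookahead=* remaining=[* num ) $]
Step 24: shift *. Stack=[T / ( E - T *] ptr=11 lookahead=num remaining=[num ) $]
Step 25: shift num. Stack=[T / ( E - T * num] ptr=12 lookahead=) remaining=[) $]
Step 26: reduce F->num. Stack=[T / ( E - T * F] ptr=12 lookahead=) remaining=[) $]
Step 27: reduce T->T * F. Stack=[T / ( E - T] ptr=12 lookahead=) remaining=[) $]
Step 28: reduce E->E - T. Stack=[T / ( E] ptr=12 lookahead=) remaining=[) $]

Answer: T / ( E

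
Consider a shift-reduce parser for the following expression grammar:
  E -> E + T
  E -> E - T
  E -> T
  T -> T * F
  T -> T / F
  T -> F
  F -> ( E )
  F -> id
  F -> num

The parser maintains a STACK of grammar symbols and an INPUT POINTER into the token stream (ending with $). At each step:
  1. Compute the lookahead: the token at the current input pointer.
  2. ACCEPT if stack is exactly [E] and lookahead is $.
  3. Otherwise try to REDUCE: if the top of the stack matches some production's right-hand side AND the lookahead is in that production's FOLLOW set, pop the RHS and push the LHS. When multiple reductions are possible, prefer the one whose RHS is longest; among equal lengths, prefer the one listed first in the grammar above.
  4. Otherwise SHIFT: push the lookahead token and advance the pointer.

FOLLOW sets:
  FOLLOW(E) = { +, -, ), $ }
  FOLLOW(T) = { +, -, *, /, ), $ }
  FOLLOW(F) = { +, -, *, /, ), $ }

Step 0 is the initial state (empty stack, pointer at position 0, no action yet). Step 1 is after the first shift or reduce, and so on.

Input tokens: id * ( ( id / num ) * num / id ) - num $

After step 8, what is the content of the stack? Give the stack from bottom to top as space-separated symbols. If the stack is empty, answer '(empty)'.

Answer: T * ( ( F

Derivation:
Step 1: shift id. Stack=[id] ptr=1 lookahead=* remaining=[* ( ( id / num ) * num / id ) - num $]
Step 2: reduce F->id. Stack=[F] ptr=1 lookahead=* remaining=[* ( ( id / num ) * num / id ) - num $]
Step 3: reduce T->F. Stack=[T] ptr=1 lookahead=* remaining=[* ( ( id / num ) * num / id ) - num $]
Step 4: shift *. Stack=[T *] ptr=2 lookahead=( remaining=[( ( id / num ) * num / id ) - num $]
Step 5: shift (. Stack=[T * (] ptr=3 lookahead=( remaining=[( id / num ) * num / id ) - num $]
Step 6: shift (. Stack=[T * ( (] ptr=4 lookahead=id remaining=[id / num ) * num / id ) - num $]
Step 7: shift id. Stack=[T * ( ( id] ptr=5 lookahead=/ remaining=[/ num ) * num / id ) - num $]
Step 8: reduce F->id. Stack=[T * ( ( F] ptr=5 lookahead=/ remaining=[/ num ) * num / id ) - num $]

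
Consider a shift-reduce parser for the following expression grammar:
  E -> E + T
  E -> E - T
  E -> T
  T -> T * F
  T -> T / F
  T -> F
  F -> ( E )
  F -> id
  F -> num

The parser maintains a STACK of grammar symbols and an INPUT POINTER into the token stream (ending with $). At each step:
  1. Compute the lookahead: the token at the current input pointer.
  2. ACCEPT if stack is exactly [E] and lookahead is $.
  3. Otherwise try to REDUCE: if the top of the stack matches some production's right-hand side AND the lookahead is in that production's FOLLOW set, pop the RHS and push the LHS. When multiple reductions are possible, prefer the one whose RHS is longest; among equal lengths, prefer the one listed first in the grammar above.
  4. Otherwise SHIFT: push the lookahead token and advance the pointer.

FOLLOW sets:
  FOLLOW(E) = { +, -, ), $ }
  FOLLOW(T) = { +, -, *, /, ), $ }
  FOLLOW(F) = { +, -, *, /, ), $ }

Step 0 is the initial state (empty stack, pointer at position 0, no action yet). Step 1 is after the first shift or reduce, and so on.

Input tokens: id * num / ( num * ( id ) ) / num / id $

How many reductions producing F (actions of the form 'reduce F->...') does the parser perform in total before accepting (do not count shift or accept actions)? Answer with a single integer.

Step 1: shift id. Stack=[id] ptr=1 lookahead=* remaining=[* num / ( num * ( id ) ) / num / id $]
Step 2: reduce F->id. Stack=[F] ptr=1 lookahead=* remaining=[* num / ( num * ( id ) ) / num / id $]
Step 3: reduce T->F. Stack=[T] ptr=1 lookahead=* remaining=[* num / ( num * ( id ) ) / num / id $]
Step 4: shift *. Stack=[T *] ptr=2 lookahead=num remaining=[num / ( num * ( id ) ) / num / id $]
Step 5: shift num. Stack=[T * num] ptr=3 lookahead=/ remaining=[/ ( num * ( id ) ) / num / id $]
Step 6: reduce F->num. Stack=[T * F] ptr=3 lookahead=/ remaining=[/ ( num * ( id ) ) / num / id $]
Step 7: reduce T->T * F. Stack=[T] ptr=3 lookahead=/ remaining=[/ ( num * ( id ) ) / num / id $]
Step 8: shift /. Stack=[T /] ptr=4 lookahead=( remaining=[( num * ( id ) ) / num / id $]
Step 9: shift (. Stack=[T / (] ptr=5 lookahead=num remaining=[num * ( id ) ) / num / id $]
Step 10: shift num. Stack=[T / ( num] ptr=6 lookahead=* remaining=[* ( id ) ) / num / id $]
Step 11: reduce F->num. Stack=[T / ( F] ptr=6 lookahead=* remaining=[* ( id ) ) / num / id $]
Step 12: reduce T->F. Stack=[T / ( T] ptr=6 lookahead=* remaining=[* ( id ) ) / num / id $]
Step 13: shift *. Stack=[T / ( T *] ptr=7 lookahead=( remaining=[( id ) ) / num / id $]
Step 14: shift (. Stack=[T / ( T * (] ptr=8 lookahead=id remaining=[id ) ) / num / id $]
Step 15: shift id. Stack=[T / ( T * ( id] ptr=9 lookahead=) remaining=[) ) / num / id $]
Step 16: reduce F->id. Stack=[T / ( T * ( F] ptr=9 lookahead=) remaining=[) ) / num / id $]
Step 17: reduce T->F. Stack=[T / ( T * ( T] ptr=9 lookahead=) remaining=[) ) / num / id $]
Step 18: reduce E->T. Stack=[T / ( T * ( E] ptr=9 lookahead=) remaining=[) ) / num / id $]
Step 19: shift ). Stack=[T / ( T * ( E )] ptr=10 lookahead=) remaining=[) / num / id $]
Step 20: reduce F->( E ). Stack=[T / ( T * F] ptr=10 lookahead=) remaining=[) / num / id $]
Step 21: reduce T->T * F. Stack=[T / ( T] ptr=10 lookahead=) remaining=[) / num / id $]
Step 22: reduce E->T. Stack=[T / ( E] ptr=10 lookahead=) remaining=[) / num / id $]
Step 23: shift ). Stack=[T / ( E )] ptr=11 lookahead=/ remaining=[/ num / id $]
Step 24: reduce F->( E ). Stack=[T / F] ptr=11 lookahead=/ remaining=[/ num / id $]
Step 25: reduce T->T / F. Stack=[T] ptr=11 lookahead=/ remaining=[/ num / id $]
Step 26: shift /. Stack=[T /] ptr=12 lookahead=num remaining=[num / id $]
Step 27: shift num. Stack=[T / num] ptr=13 lookahead=/ remaining=[/ id $]
Step 28: reduce F->num. Stack=[T / F] ptr=13 lookahead=/ remaining=[/ id $]
Step 29: reduce T->T / F. Stack=[T] ptr=13 lookahead=/ remaining=[/ id $]
Step 30: shift /. Stack=[T /] ptr=14 lookahead=id remaining=[id $]
Step 31: shift id. Stack=[T / id] ptr=15 lookahead=$ remaining=[$]
Step 32: reduce F->id. Stack=[T / F] ptr=15 lookahead=$ remaining=[$]
Step 33: reduce T->T / F. Stack=[T] ptr=15 lookahead=$ remaining=[$]
Step 34: reduce E->T. Stack=[E] ptr=15 lookahead=$ remaining=[$]
Step 35: accept. Stack=[E] ptr=15 lookahead=$ remaining=[$]

Answer: 8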